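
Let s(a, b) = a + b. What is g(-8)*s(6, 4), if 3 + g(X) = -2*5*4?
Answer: -430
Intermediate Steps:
g(X) = -43 (g(X) = -3 - 2*5*4 = -3 - 10*4 = -3 - 40 = -43)
g(-8)*s(6, 4) = -43*(6 + 4) = -43*10 = -430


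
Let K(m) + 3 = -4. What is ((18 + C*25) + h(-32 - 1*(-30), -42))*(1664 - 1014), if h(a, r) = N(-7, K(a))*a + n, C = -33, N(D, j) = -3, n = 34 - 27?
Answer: -516100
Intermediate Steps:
n = 7
K(m) = -7 (K(m) = -3 - 4 = -7)
h(a, r) = 7 - 3*a (h(a, r) = -3*a + 7 = 7 - 3*a)
((18 + C*25) + h(-32 - 1*(-30), -42))*(1664 - 1014) = ((18 - 33*25) + (7 - 3*(-32 - 1*(-30))))*(1664 - 1014) = ((18 - 825) + (7 - 3*(-32 + 30)))*650 = (-807 + (7 - 3*(-2)))*650 = (-807 + (7 + 6))*650 = (-807 + 13)*650 = -794*650 = -516100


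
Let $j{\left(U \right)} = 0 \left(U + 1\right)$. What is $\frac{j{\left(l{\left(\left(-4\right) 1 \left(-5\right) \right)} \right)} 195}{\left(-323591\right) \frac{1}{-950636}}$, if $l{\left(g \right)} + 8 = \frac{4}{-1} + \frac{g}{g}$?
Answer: $0$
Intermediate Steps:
$l{\left(g \right)} = -11$ ($l{\left(g \right)} = -8 + \left(\frac{4}{-1} + \frac{g}{g}\right) = -8 + \left(4 \left(-1\right) + 1\right) = -8 + \left(-4 + 1\right) = -8 - 3 = -11$)
$j{\left(U \right)} = 0$ ($j{\left(U \right)} = 0 \left(1 + U\right) = 0$)
$\frac{j{\left(l{\left(\left(-4\right) 1 \left(-5\right) \right)} \right)} 195}{\left(-323591\right) \frac{1}{-950636}} = \frac{0 \cdot 195}{\left(-323591\right) \frac{1}{-950636}} = \frac{0}{\left(-323591\right) \left(- \frac{1}{950636}\right)} = \frac{0}{\frac{323591}{950636}} = 0 \cdot \frac{950636}{323591} = 0$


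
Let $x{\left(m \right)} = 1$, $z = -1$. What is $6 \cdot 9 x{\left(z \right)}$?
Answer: $54$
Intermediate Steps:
$6 \cdot 9 x{\left(z \right)} = 6 \cdot 9 \cdot 1 = 54 \cdot 1 = 54$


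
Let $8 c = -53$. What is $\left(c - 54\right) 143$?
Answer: $- \frac{69355}{8} \approx -8669.4$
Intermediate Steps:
$c = - \frac{53}{8}$ ($c = \frac{1}{8} \left(-53\right) = - \frac{53}{8} \approx -6.625$)
$\left(c - 54\right) 143 = \left(- \frac{53}{8} - 54\right) 143 = \left(- \frac{485}{8}\right) 143 = - \frac{69355}{8}$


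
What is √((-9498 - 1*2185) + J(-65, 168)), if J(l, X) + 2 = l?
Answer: 5*I*√470 ≈ 108.4*I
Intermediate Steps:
J(l, X) = -2 + l
√((-9498 - 1*2185) + J(-65, 168)) = √((-9498 - 1*2185) + (-2 - 65)) = √((-9498 - 2185) - 67) = √(-11683 - 67) = √(-11750) = 5*I*√470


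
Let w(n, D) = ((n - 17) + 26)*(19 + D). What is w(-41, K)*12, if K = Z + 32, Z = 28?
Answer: -30336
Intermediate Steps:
K = 60 (K = 28 + 32 = 60)
w(n, D) = (9 + n)*(19 + D) (w(n, D) = ((-17 + n) + 26)*(19 + D) = (9 + n)*(19 + D))
w(-41, K)*12 = (171 + 9*60 + 19*(-41) + 60*(-41))*12 = (171 + 540 - 779 - 2460)*12 = -2528*12 = -30336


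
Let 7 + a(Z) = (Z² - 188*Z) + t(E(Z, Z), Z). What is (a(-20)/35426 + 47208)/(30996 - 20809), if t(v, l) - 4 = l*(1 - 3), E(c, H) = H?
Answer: 1672394805/360884662 ≈ 4.6342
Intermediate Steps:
t(v, l) = 4 - 2*l (t(v, l) = 4 + l*(1 - 3) = 4 + l*(-2) = 4 - 2*l)
a(Z) = -3 + Z² - 190*Z (a(Z) = -7 + ((Z² - 188*Z) + (4 - 2*Z)) = -7 + (4 + Z² - 190*Z) = -3 + Z² - 190*Z)
(a(-20)/35426 + 47208)/(30996 - 20809) = ((-3 + (-20)² - 190*(-20))/35426 + 47208)/(30996 - 20809) = ((-3 + 400 + 3800)*(1/35426) + 47208)/10187 = (4197*(1/35426) + 47208)*(1/10187) = (4197/35426 + 47208)*(1/10187) = (1672394805/35426)*(1/10187) = 1672394805/360884662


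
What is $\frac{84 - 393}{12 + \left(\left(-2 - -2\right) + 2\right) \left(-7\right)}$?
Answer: $\frac{309}{2} \approx 154.5$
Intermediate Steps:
$\frac{84 - 393}{12 + \left(\left(-2 - -2\right) + 2\right) \left(-7\right)} = - \frac{309}{12 + \left(\left(-2 + 2\right) + 2\right) \left(-7\right)} = - \frac{309}{12 + \left(0 + 2\right) \left(-7\right)} = - \frac{309}{12 + 2 \left(-7\right)} = - \frac{309}{12 - 14} = - \frac{309}{-2} = \left(-309\right) \left(- \frac{1}{2}\right) = \frac{309}{2}$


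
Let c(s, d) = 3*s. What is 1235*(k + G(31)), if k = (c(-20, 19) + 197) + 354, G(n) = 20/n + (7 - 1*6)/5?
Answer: 18830292/31 ≈ 6.0743e+5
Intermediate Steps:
G(n) = ⅕ + 20/n (G(n) = 20/n + (7 - 6)*(⅕) = 20/n + 1*(⅕) = 20/n + ⅕ = ⅕ + 20/n)
k = 491 (k = (3*(-20) + 197) + 354 = (-60 + 197) + 354 = 137 + 354 = 491)
1235*(k + G(31)) = 1235*(491 + (⅕)*(100 + 31)/31) = 1235*(491 + (⅕)*(1/31)*131) = 1235*(491 + 131/155) = 1235*(76236/155) = 18830292/31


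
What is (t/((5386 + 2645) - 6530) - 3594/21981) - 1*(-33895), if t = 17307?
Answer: 372896356356/10997827 ≈ 33906.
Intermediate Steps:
(t/((5386 + 2645) - 6530) - 3594/21981) - 1*(-33895) = (17307/((5386 + 2645) - 6530) - 3594/21981) - 1*(-33895) = (17307/(8031 - 6530) - 3594*1/21981) + 33895 = (17307/1501 - 1198/7327) + 33895 = 125010191/10997827 + 33895 = 372896356356/10997827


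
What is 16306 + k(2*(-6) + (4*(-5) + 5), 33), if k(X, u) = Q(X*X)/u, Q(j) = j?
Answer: 179609/11 ≈ 16328.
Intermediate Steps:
k(X, u) = X**2/u (k(X, u) = (X*X)/u = X**2/u)
16306 + k(2*(-6) + (4*(-5) + 5), 33) = 16306 + (2*(-6) + (4*(-5) + 5))**2/33 = 16306 + (-12 + (-20 + 5))**2*(1/33) = 16306 + (-12 - 15)**2*(1/33) = 16306 + (-27)**2*(1/33) = 16306 + 729*(1/33) = 16306 + 243/11 = 179609/11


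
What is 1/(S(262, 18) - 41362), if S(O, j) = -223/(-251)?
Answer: -251/10381639 ≈ -2.4177e-5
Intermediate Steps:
S(O, j) = 223/251 (S(O, j) = -223*(-1/251) = 223/251)
1/(S(262, 18) - 41362) = 1/(223/251 - 41362) = 1/(-10381639/251) = -251/10381639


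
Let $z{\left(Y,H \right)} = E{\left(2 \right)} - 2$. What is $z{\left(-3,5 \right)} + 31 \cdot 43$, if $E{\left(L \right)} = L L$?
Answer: $1335$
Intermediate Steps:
$E{\left(L \right)} = L^{2}$
$z{\left(Y,H \right)} = 2$ ($z{\left(Y,H \right)} = 2^{2} - 2 = 4 - 2 = 2$)
$z{\left(-3,5 \right)} + 31 \cdot 43 = 2 + 31 \cdot 43 = 2 + 1333 = 1335$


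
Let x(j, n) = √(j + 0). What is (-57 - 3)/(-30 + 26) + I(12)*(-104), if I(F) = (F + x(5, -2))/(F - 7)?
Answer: -1173/5 - 104*√5/5 ≈ -281.11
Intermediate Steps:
x(j, n) = √j
I(F) = (F + √5)/(-7 + F) (I(F) = (F + √5)/(F - 7) = (F + √5)/(-7 + F))
(-57 - 3)/(-30 + 26) + I(12)*(-104) = (-57 - 3)/(-30 + 26) + ((12 + √5)/(-7 + 12))*(-104) = -60/(-4) + ((12 + √5)/5)*(-104) = -60*(-¼) + ((12 + √5)/5)*(-104) = 15 + (12/5 + √5/5)*(-104) = 15 + (-1248/5 - 104*√5/5) = -1173/5 - 104*√5/5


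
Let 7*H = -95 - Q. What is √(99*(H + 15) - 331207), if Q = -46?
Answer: I*√330415 ≈ 574.82*I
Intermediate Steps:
H = -7 (H = (-95 - 1*(-46))/7 = (-95 + 46)/7 = (⅐)*(-49) = -7)
√(99*(H + 15) - 331207) = √(99*(-7 + 15) - 331207) = √(99*8 - 331207) = √(792 - 331207) = √(-330415) = I*√330415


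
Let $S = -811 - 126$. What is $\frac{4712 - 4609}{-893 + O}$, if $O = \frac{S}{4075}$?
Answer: $- \frac{419725}{3639912} \approx -0.11531$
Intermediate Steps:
$S = -937$ ($S = -811 - 126 = -937$)
$O = - \frac{937}{4075} \approx -0.22994$
$\frac{4712 - 4609}{-893 + O} = \frac{4712 - 4609}{-893 - \frac{937}{4075}} = \frac{103}{- \frac{3639912}{4075}} = 103 \left(- \frac{4075}{3639912}\right) = - \frac{419725}{3639912}$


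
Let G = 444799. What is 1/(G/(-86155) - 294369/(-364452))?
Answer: -10466454020/45582174651 ≈ -0.22962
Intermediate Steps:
1/(G/(-86155) - 294369/(-364452)) = 1/(444799/(-86155) - 294369/(-364452)) = 1/(444799*(-1/86155) - 294369*(-1/364452)) = 1/(-444799/86155 + 98123/121484) = 1/(-45582174651/10466454020) = -10466454020/45582174651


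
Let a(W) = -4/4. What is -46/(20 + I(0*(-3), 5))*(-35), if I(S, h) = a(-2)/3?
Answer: 4830/59 ≈ 81.864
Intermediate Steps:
a(W) = -1 (a(W) = -4*1/4 = -1)
I(S, h) = -1/3
-46/(20 + I(0*(-3), 5))*(-35) = -46/(20 - 1/3)*(-35) = -46/59/3*(-35) = -46*3/59*(-35) = -138/59*(-35) = 4830/59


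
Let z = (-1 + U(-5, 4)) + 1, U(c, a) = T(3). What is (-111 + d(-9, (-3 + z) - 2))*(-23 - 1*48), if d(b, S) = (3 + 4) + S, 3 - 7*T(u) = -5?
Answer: 53605/7 ≈ 7657.9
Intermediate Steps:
T(u) = 8/7 (T(u) = 3/7 - 1/7*(-5) = 3/7 + 5/7 = 8/7)
U(c, a) = 8/7
z = 8/7 (z = (-1 + 8/7) + 1 = 1/7 + 1 = 8/7 ≈ 1.1429)
d(b, S) = 7 + S
(-111 + d(-9, (-3 + z) - 2))*(-23 - 1*48) = (-111 + (7 + ((-3 + 8/7) - 2)))*(-23 - 1*48) = (-111 + (7 + (-13/7 - 2)))*(-23 - 48) = (-111 + (7 - 27/7))*(-71) = (-111 + 22/7)*(-71) = -755/7*(-71) = 53605/7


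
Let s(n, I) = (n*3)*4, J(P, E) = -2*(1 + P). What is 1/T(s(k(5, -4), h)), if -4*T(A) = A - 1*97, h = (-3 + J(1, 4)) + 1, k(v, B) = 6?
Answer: 4/25 ≈ 0.16000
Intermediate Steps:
J(P, E) = -2 - 2*P
h = -6 (h = (-3 + (-2 - 2*1)) + 1 = (-3 + (-2 - 2)) + 1 = (-3 - 4) + 1 = -7 + 1 = -6)
s(n, I) = 12*n (s(n, I) = (3*n)*4 = 12*n)
T(A) = 97/4 - A/4 (T(A) = -(A - 1*97)/4 = -(A - 97)/4 = -(-97 + A)/4 = 97/4 - A/4)
1/T(s(k(5, -4), h)) = 1/(97/4 - 3*6) = 1/(97/4 - ¼*72) = 1/(97/4 - 18) = 1/(25/4) = 4/25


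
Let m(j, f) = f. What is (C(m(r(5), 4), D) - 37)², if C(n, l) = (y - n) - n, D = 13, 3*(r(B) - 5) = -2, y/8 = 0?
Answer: 2025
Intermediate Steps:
y = 0 (y = 8*0 = 0)
r(B) = 13/3 (r(B) = 5 + (⅓)*(-2) = 5 - ⅔ = 13/3)
C(n, l) = -2*n (C(n, l) = (0 - n) - n = -n - n = -2*n)
(C(m(r(5), 4), D) - 37)² = (-2*4 - 37)² = (-8 - 37)² = (-45)² = 2025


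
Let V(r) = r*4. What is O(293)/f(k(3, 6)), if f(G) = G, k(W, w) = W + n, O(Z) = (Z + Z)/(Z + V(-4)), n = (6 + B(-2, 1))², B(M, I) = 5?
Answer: 293/17174 ≈ 0.017061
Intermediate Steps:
V(r) = 4*r
n = 121 (n = (6 + 5)² = 11² = 121)
O(Z) = 2*Z/(-16 + Z) (O(Z) = (Z + Z)/(Z + 4*(-4)) = (2*Z)/(Z - 16) = (2*Z)/(-16 + Z) = 2*Z/(-16 + Z))
k(W, w) = 121 + W (k(W, w) = W + 121 = 121 + W)
O(293)/f(k(3, 6)) = (2*293/(-16 + 293))/(121 + 3) = (2*293/277)/124 = (2*293*(1/277))*(1/124) = (586/277)*(1/124) = 293/17174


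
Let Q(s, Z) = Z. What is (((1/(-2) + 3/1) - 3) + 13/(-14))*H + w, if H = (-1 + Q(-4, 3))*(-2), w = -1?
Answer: 33/7 ≈ 4.7143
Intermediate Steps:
H = -4 (H = (-1 + 3)*(-2) = 2*(-2) = -4)
(((1/(-2) + 3/1) - 3) + 13/(-14))*H + w = (((1/(-2) + 3/1) - 3) + 13/(-14))*(-4) - 1 = (((1*(-½) + 3*1) - 3) + 13*(-1/14))*(-4) - 1 = (((-½ + 3) - 3) - 13/14)*(-4) - 1 = ((5/2 - 3) - 13/14)*(-4) - 1 = (-½ - 13/14)*(-4) - 1 = -10/7*(-4) - 1 = 40/7 - 1 = 33/7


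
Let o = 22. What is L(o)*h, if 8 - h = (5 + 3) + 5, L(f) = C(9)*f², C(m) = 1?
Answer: -2420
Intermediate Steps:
L(f) = f² (L(f) = 1*f² = f²)
h = -5 (h = 8 - ((5 + 3) + 5) = 8 - (8 + 5) = 8 - 1*13 = 8 - 13 = -5)
L(o)*h = 22²*(-5) = 484*(-5) = -2420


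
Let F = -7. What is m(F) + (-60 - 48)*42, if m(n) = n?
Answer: -4543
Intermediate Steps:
m(F) + (-60 - 48)*42 = -7 + (-60 - 48)*42 = -7 - 108*42 = -7 - 4536 = -4543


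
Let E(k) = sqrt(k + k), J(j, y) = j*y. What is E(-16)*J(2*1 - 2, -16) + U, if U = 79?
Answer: 79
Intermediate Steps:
E(k) = sqrt(2)*sqrt(k) (E(k) = sqrt(2*k) = sqrt(2)*sqrt(k))
E(-16)*J(2*1 - 2, -16) + U = (sqrt(2)*sqrt(-16))*((2*1 - 2)*(-16)) + 79 = (sqrt(2)*(4*I))*((2 - 2)*(-16)) + 79 = (4*I*sqrt(2))*(0*(-16)) + 79 = (4*I*sqrt(2))*0 + 79 = 0 + 79 = 79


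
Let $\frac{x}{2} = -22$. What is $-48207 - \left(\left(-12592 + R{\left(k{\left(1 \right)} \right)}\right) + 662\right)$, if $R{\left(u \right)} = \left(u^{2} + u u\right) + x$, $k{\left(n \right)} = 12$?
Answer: $-36521$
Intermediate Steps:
$x = -44$ ($x = 2 \left(-22\right) = -44$)
$R{\left(u \right)} = -44 + 2 u^{2}$ ($R{\left(u \right)} = \left(u^{2} + u u\right) - 44 = \left(u^{2} + u^{2}\right) - 44 = 2 u^{2} - 44 = -44 + 2 u^{2}$)
$-48207 - \left(\left(-12592 + R{\left(k{\left(1 \right)} \right)}\right) + 662\right) = -48207 - \left(\left(-12592 - \left(44 - 2 \cdot 12^{2}\right)\right) + 662\right) = -48207 - \left(\left(-12592 + \left(-44 + 2 \cdot 144\right)\right) + 662\right) = -48207 - \left(\left(-12592 + \left(-44 + 288\right)\right) + 662\right) = -48207 - \left(\left(-12592 + 244\right) + 662\right) = -48207 - \left(-12348 + 662\right) = -48207 - -11686 = -48207 + 11686 = -36521$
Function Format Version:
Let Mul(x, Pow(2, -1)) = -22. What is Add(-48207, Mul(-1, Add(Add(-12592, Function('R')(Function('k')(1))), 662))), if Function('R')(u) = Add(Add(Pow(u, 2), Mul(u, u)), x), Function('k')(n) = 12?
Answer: -36521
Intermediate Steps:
x = -44 (x = Mul(2, -22) = -44)
Function('R')(u) = Add(-44, Mul(2, Pow(u, 2))) (Function('R')(u) = Add(Add(Pow(u, 2), Mul(u, u)), -44) = Add(Add(Pow(u, 2), Pow(u, 2)), -44) = Add(Mul(2, Pow(u, 2)), -44) = Add(-44, Mul(2, Pow(u, 2))))
Add(-48207, Mul(-1, Add(Add(-12592, Function('R')(Function('k')(1))), 662))) = Add(-48207, Mul(-1, Add(Add(-12592, Add(-44, Mul(2, Pow(12, 2)))), 662))) = Add(-48207, Mul(-1, Add(Add(-12592, Add(-44, Mul(2, 144))), 662))) = Add(-48207, Mul(-1, Add(Add(-12592, Add(-44, 288)), 662))) = Add(-48207, Mul(-1, Add(Add(-12592, 244), 662))) = Add(-48207, Mul(-1, Add(-12348, 662))) = Add(-48207, Mul(-1, -11686)) = Add(-48207, 11686) = -36521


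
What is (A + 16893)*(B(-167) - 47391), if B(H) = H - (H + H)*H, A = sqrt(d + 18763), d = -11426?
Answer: -1745655048 - 103336*sqrt(7337) ≈ -1.7545e+9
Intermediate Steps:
A = sqrt(7337) (A = sqrt(-11426 + 18763) = sqrt(7337) ≈ 85.656)
B(H) = H - 2*H**2 (B(H) = H - 2*H*H = H - 2*H**2)
(A + 16893)*(B(-167) - 47391) = (sqrt(7337) + 16893)*(-167*(1 - 2*(-167)) - 47391) = (16893 + sqrt(7337))*(-167*(1 + 334) - 47391) = (16893 + sqrt(7337))*(-167*335 - 47391) = (16893 + sqrt(7337))*(-55945 - 47391) = (16893 + sqrt(7337))*(-103336) = -1745655048 - 103336*sqrt(7337)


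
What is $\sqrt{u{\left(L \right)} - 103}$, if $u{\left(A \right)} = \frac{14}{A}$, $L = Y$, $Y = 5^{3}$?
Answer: $\frac{3 i \sqrt{7145}}{25} \approx 10.143 i$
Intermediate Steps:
$Y = 125$
$L = 125$
$\sqrt{u{\left(L \right)} - 103} = \sqrt{\frac{14}{125} - 103} = \sqrt{- \frac{12861}{125}} = \frac{3 i \sqrt{7145}}{25}$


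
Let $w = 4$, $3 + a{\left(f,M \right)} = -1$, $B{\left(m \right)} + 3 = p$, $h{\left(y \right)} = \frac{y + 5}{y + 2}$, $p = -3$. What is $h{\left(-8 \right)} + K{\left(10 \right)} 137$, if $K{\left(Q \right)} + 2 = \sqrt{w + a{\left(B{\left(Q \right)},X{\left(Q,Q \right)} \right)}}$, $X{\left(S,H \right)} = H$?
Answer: $- \frac{547}{2} \approx -273.5$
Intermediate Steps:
$h{\left(y \right)} = \frac{5 + y}{2 + y}$
$B{\left(m \right)} = -6$ ($B{\left(m \right)} = -3 - 3 = -6$)
$a{\left(f,M \right)} = -4$ ($a{\left(f,M \right)} = -3 - 1 = -4$)
$K{\left(Q \right)} = -2$ ($K{\left(Q \right)} = -2 + \sqrt{4 - 4} = -2 + \sqrt{0} = -2 + 0 = -2$)
$h{\left(-8 \right)} + K{\left(10 \right)} 137 = \frac{5 - 8}{2 - 8} - 274 = \frac{1}{-6} \left(-3\right) - 274 = \left(- \frac{1}{6}\right) \left(-3\right) - 274 = \frac{1}{2} - 274 = - \frac{547}{2}$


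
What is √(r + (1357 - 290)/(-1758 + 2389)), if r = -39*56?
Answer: I*√868910347/631 ≈ 46.715*I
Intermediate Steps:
r = -2184
√(r + (1357 - 290)/(-1758 + 2389)) = √(-2184 + (1357 - 290)/(-1758 + 2389)) = √(-2184 + 1067/631) = √(-1377037/631) = I*√868910347/631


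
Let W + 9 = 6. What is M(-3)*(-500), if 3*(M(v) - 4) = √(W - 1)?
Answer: -2000 - 1000*I/3 ≈ -2000.0 - 333.33*I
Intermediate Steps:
W = -3 (W = -9 + 6 = -3)
M(v) = 4 + 2*I/3 (M(v) = 4 + √(-3 - 1)/3 = 4 + √(-4)/3 = 4 + (2*I)/3 = 4 + 2*I/3)
M(-3)*(-500) = (4 + 2*I/3)*(-500) = -2000 - 1000*I/3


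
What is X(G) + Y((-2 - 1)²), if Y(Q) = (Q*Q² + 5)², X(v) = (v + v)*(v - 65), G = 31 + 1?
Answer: 536644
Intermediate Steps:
G = 32
X(v) = 2*v*(-65 + v) (X(v) = (2*v)*(-65 + v) = 2*v*(-65 + v))
Y(Q) = (5 + Q³)² (Y(Q) = (Q³ + 5)² = (5 + Q³)²)
X(G) + Y((-2 - 1)²) = 2*32*(-65 + 32) + (5 + ((-2 - 1)²)³)² = 2*32*(-33) + (5 + ((-3)²)³)² = -2112 + (5 + 9³)² = -2112 + (5 + 729)² = -2112 + 734² = -2112 + 538756 = 536644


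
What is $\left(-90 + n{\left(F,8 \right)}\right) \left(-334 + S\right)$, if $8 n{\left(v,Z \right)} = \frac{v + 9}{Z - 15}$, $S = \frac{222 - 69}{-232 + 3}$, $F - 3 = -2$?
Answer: $\frac{193513475}{6412} \approx 30180.0$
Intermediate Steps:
$F = 1$ ($F = 3 - 2 = 1$)
$S = - \frac{153}{229}$ ($S = \frac{153}{-229} = 153 \left(- \frac{1}{229}\right) = - \frac{153}{229} \approx -0.66812$)
$n{\left(v,Z \right)} = \frac{9 + v}{8 \left(-15 + Z\right)}$ ($n{\left(v,Z \right)} = \frac{\left(v + 9\right) \frac{1}{Z - 15}}{8} = \frac{\left(9 + v\right) \frac{1}{-15 + Z}}{8} = \frac{\frac{1}{-15 + Z} \left(9 + v\right)}{8} = \frac{9 + v}{8 \left(-15 + Z\right)}$)
$\left(-90 + n{\left(F,8 \right)}\right) \left(-334 + S\right) = \left(-90 + \frac{9 + 1}{8 \left(-15 + 8\right)}\right) \left(-334 - \frac{153}{229}\right) = \left(-90 + \frac{1}{8} \frac{1}{-7} \cdot 10\right) \left(- \frac{76639}{229}\right) = \left(-90 + \frac{1}{8} \left(- \frac{1}{7}\right) 10\right) \left(- \frac{76639}{229}\right) = \left(-90 - \frac{5}{28}\right) \left(- \frac{76639}{229}\right) = \left(- \frac{2525}{28}\right) \left(- \frac{76639}{229}\right) = \frac{193513475}{6412}$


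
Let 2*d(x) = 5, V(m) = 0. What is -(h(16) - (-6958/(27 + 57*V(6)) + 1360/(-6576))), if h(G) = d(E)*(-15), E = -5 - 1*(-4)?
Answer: -1630597/7398 ≈ -220.41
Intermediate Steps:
E = -1 (E = -5 + 4 = -1)
d(x) = 5/2 (d(x) = (½)*5 = 5/2)
h(G) = -75/2 (h(G) = (5/2)*(-15) = -75/2)
-(h(16) - (-6958/(27 + 57*V(6)) + 1360/(-6576))) = -(-75/2 - (-6958/(27 + 57*0) + 1360/(-6576))) = -(-75/2 - (-6958/(27 + 0) + 1360*(-1/6576))) = -(-75/2 - (-6958/27 - 85/411)) = -(-75/2 - 1*(-954011/3699)) = -(-75/2 + 954011/3699) = -1*1630597/7398 = -1630597/7398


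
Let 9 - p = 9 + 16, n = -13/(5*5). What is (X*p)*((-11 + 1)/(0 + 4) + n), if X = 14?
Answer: 16912/25 ≈ 676.48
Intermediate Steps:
n = -13/25 ≈ -0.52000
p = -16 (p = 9 - (9 + 16) = 9 - 1*25 = 9 - 25 = -16)
(X*p)*((-11 + 1)/(0 + 4) + n) = (14*(-16))*((-11 + 1)/(0 + 4) - 13/25) = -224*(-10/4 - 13/25) = -224*(-10*1/4 - 13/25) = -224*(-5/2 - 13/25) = -224*(-151/50) = 16912/25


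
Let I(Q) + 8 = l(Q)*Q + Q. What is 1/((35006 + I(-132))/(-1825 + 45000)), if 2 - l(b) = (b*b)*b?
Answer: -43175/303561174 ≈ -0.00014223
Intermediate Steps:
l(b) = 2 - b**3 (l(b) = 2 - b*b*b = 2 - b**2*b = 2 - b**3)
I(Q) = -8 + Q + Q*(2 - Q**3) (I(Q) = -8 + ((2 - Q**3)*Q + Q) = -8 + (Q*(2 - Q**3) + Q) = -8 + (Q + Q*(2 - Q**3)) = -8 + Q + Q*(2 - Q**3))
1/((35006 + I(-132))/(-1825 + 45000)) = 1/((35006 + (-8 - 1*(-132)**4 + 3*(-132)))/(-1825 + 45000)) = 1/((35006 + (-8 - 1*303595776 - 396))/43175) = 1/((35006 + (-8 - 303595776 - 396))*(1/43175)) = 1/((35006 - 303596180)*(1/43175)) = 1/(-303561174*1/43175) = 1/(-303561174/43175) = -43175/303561174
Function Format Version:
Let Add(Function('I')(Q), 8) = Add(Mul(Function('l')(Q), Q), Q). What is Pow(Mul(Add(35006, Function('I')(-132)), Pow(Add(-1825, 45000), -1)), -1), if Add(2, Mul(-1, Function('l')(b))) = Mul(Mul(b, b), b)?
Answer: Rational(-43175, 303561174) ≈ -0.00014223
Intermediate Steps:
Function('l')(b) = Add(2, Mul(-1, Pow(b, 3))) (Function('l')(b) = Add(2, Mul(-1, Mul(Mul(b, b), b))) = Add(2, Mul(-1, Mul(Pow(b, 2), b))) = Add(2, Mul(-1, Pow(b, 3))))
Function('I')(Q) = Add(-8, Q, Mul(Q, Add(2, Mul(-1, Pow(Q, 3))))) (Function('I')(Q) = Add(-8, Add(Mul(Add(2, Mul(-1, Pow(Q, 3))), Q), Q)) = Add(-8, Add(Mul(Q, Add(2, Mul(-1, Pow(Q, 3)))), Q)) = Add(-8, Add(Q, Mul(Q, Add(2, Mul(-1, Pow(Q, 3)))))) = Add(-8, Q, Mul(Q, Add(2, Mul(-1, Pow(Q, 3))))))
Pow(Mul(Add(35006, Function('I')(-132)), Pow(Add(-1825, 45000), -1)), -1) = Pow(Mul(Add(35006, Add(-8, Mul(-1, Pow(-132, 4)), Mul(3, -132))), Pow(Add(-1825, 45000), -1)), -1) = Pow(Mul(Add(35006, Add(-8, Mul(-1, 303595776), -396)), Pow(43175, -1)), -1) = Pow(Mul(Add(35006, Add(-8, -303595776, -396)), Rational(1, 43175)), -1) = Pow(Mul(Add(35006, -303596180), Rational(1, 43175)), -1) = Pow(Mul(-303561174, Rational(1, 43175)), -1) = Pow(Rational(-303561174, 43175), -1) = Rational(-43175, 303561174)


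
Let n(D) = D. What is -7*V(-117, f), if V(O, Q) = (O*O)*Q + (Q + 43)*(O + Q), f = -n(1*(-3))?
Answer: -250761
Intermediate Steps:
f = 3 (f = -(-3) = -1*(-3) = 3)
V(O, Q) = Q*O² + (43 + Q)*(O + Q) (V(O, Q) = O²*Q + (43 + Q)*(O + Q) = Q*O² + (43 + Q)*(O + Q))
-7*V(-117, f) = -7*(3² + 43*(-117) + 43*3 - 117*3 + 3*(-117)²) = -7*(9 - 5031 + 129 - 351 + 3*13689) = -7*(9 - 5031 + 129 - 351 + 41067) = -7*35823 = -250761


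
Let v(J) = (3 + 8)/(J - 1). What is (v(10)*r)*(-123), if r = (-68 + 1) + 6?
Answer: 27511/3 ≈ 9170.3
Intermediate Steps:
r = -61 (r = -67 + 6 = -61)
v(J) = 11/(-1 + J)
(v(10)*r)*(-123) = ((11/(-1 + 10))*(-61))*(-123) = ((11/9)*(-61))*(-123) = -671/9*(-123) = 27511/3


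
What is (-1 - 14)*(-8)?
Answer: 120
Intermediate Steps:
(-1 - 14)*(-8) = -15*(-8) = 120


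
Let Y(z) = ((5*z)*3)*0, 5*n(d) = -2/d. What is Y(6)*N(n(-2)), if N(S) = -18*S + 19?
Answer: 0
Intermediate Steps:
n(d) = -2/(5*d) (n(d) = (-2/d)/5 = -2/(5*d))
Y(z) = 0 (Y(z) = (15*z)*0 = 0)
N(S) = 19 - 18*S
Y(6)*N(n(-2)) = 0*(19 - (-36)/(5*(-2))) = 0*(19 - (-36)*(-1)/(5*2)) = 0*(19 - 18*⅕) = 0*(19 - 18/5) = 0*(77/5) = 0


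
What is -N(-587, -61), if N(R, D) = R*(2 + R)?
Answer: -343395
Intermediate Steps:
-N(-587, -61) = -(-587)*(2 - 587) = -(-587)*(-585) = -1*343395 = -343395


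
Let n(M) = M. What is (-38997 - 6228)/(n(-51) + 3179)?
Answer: -45225/3128 ≈ -14.458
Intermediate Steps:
(-38997 - 6228)/(n(-51) + 3179) = (-38997 - 6228)/(-51 + 3179) = -45225/3128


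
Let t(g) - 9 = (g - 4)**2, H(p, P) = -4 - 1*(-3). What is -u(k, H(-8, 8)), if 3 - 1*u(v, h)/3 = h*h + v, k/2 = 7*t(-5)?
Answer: 3774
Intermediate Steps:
H(p, P) = -1 (H(p, P) = -4 + 3 = -1)
t(g) = 9 + (-4 + g)**2 (t(g) = 9 + (g - 4)**2 = 9 + (-4 + g)**2)
k = 1260 (k = 2*(7*(9 + (-4 - 5)**2)) = 2*(7*(9 + (-9)**2)) = 2*(7*(9 + 81)) = 2*(7*90) = 2*630 = 1260)
u(v, h) = 9 - 3*v - 3*h**2 (u(v, h) = 9 - 3*(h*h + v) = 9 - 3*(h**2 + v) = 9 - 3*(v + h**2) = 9 + (-3*v - 3*h**2) = 9 - 3*v - 3*h**2)
-u(k, H(-8, 8)) = -(9 - 3*1260 - 3*(-1)**2) = -(9 - 3780 - 3*1) = -(9 - 3780 - 3) = -1*(-3774) = 3774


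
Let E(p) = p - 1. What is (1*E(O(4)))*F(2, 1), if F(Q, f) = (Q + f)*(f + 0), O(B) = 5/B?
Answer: ¾ ≈ 0.75000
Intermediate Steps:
E(p) = -1 + p
F(Q, f) = f*(Q + f) (F(Q, f) = (Q + f)*f = f*(Q + f))
(1*E(O(4)))*F(2, 1) = (1*(-1 + 5/4))*(1*(2 + 1)) = (1*(-1 + 5*(¼)))*(1*3) = (1*(-1 + 5/4))*3 = (1*(¼))*3 = (¼)*3 = ¾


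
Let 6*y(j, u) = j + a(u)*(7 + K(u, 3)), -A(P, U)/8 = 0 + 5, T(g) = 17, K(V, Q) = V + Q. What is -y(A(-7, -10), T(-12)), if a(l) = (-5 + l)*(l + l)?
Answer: -5488/3 ≈ -1829.3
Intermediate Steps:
K(V, Q) = Q + V
a(l) = 2*l*(-5 + l) (a(l) = (-5 + l)*(2*l) = 2*l*(-5 + l))
A(P, U) = -40 (A(P, U) = -8*(0 + 5) = -8*5 = -40)
y(j, u) = j/6 + u*(-5 + u)*(10 + u)/3 (y(j, u) = (j + (2*u*(-5 + u))*(7 + (3 + u)))/6 = (j + (2*u*(-5 + u))*(10 + u))/6 = (j + 2*u*(-5 + u)*(10 + u))/6 = j/6 + u*(-5 + u)*(10 + u)/3)
-y(A(-7, -10), T(-12)) = -(-50/3*17 + (1/3)*17**3 + (1/6)*(-40) + (5/3)*17**2) = -(-850/3 + (1/3)*4913 - 20/3 + (5/3)*289) = -(-850/3 + 4913/3 - 20/3 + 1445/3) = -1*5488/3 = -5488/3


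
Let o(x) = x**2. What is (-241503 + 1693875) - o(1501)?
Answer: -800629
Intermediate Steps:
(-241503 + 1693875) - o(1501) = (-241503 + 1693875) - 1*1501**2 = 1452372 - 1*2253001 = 1452372 - 2253001 = -800629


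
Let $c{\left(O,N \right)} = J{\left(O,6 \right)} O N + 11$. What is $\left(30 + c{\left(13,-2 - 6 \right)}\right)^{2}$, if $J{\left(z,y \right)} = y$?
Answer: $339889$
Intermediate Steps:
$c{\left(O,N \right)} = 11 + 6 N O$ ($c{\left(O,N \right)} = 6 O N + 11 = 6 N O + 11 = 11 + 6 N O$)
$\left(30 + c{\left(13,-2 - 6 \right)}\right)^{2} = \left(30 + \left(11 + 6 \left(-2 - 6\right) 13\right)\right)^{2} = \left(30 + \left(11 + 6 \left(-8\right) 13\right)\right)^{2} = \left(30 + \left(11 - 624\right)\right)^{2} = \left(30 - 613\right)^{2} = \left(-583\right)^{2} = 339889$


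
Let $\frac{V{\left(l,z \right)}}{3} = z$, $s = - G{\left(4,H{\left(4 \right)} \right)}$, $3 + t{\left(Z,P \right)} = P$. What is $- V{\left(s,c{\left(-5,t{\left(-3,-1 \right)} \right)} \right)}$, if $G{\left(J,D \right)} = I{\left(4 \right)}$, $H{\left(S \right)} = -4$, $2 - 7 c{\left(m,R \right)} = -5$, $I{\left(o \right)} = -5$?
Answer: $-3$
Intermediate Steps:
$t{\left(Z,P \right)} = -3 + P$
$c{\left(m,R \right)} = 1$ ($c{\left(m,R \right)} = \frac{2}{7} - - \frac{5}{7} = \frac{2}{7} + \frac{5}{7} = 1$)
$G{\left(J,D \right)} = -5$
$s = 5$ ($s = \left(-1\right) \left(-5\right) = 5$)
$V{\left(l,z \right)} = 3 z$
$- V{\left(s,c{\left(-5,t{\left(-3,-1 \right)} \right)} \right)} = - 3 \cdot 1 = \left(-1\right) 3 = -3$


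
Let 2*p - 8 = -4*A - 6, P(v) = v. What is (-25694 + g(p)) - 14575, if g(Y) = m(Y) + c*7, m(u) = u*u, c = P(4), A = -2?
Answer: -40216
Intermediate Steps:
c = 4
p = 5 (p = 4 + (-4*(-2) - 6)/2 = 4 + (8 - 6)/2 = 4 + (½)*2 = 4 + 1 = 5)
m(u) = u²
g(Y) = 28 + Y² (g(Y) = Y² + 4*7 = Y² + 28 = 28 + Y²)
(-25694 + g(p)) - 14575 = (-25694 + (28 + 5²)) - 14575 = (-25694 + (28 + 25)) - 14575 = (-25694 + 53) - 14575 = -25641 - 14575 = -40216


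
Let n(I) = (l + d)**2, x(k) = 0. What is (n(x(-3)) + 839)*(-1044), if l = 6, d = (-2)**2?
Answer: -980316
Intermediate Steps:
d = 4
n(I) = 100 (n(I) = (6 + 4)**2 = 10**2 = 100)
(n(x(-3)) + 839)*(-1044) = (100 + 839)*(-1044) = 939*(-1044) = -980316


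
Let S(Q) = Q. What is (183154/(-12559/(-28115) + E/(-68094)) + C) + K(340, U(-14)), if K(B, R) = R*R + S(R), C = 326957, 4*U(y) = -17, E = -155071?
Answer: 32892780668592803/83440219376 ≈ 3.9421e+5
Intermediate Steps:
U(y) = -17/4 (U(y) = (1/4)*(-17) = -17/4)
K(B, R) = R + R**2 (K(B, R) = R*R + R = R**2 + R = R + R**2)
(183154/(-12559/(-28115) + E/(-68094)) + C) + K(340, U(-14)) = (183154/(-12559/(-28115) - 155071/(-68094)) + 326957) - 17*(1 - 17/4)/4 = (183154/(-12559*(-1/28115) - 155071*(-1/68094)) + 326957) - 17/4*(-13/4) = (183154/(12559/28115 + 155071/68094) + 326957) + 221/16 = (183154/(5215013711/1914462810) + 326957) + 221/16 = (183154*(1914462810/5215013711) + 326957) + 221/16 = (350641521502740/5215013711 + 326957) + 221/16 = 2055726759410167/5215013711 + 221/16 = 32892780668592803/83440219376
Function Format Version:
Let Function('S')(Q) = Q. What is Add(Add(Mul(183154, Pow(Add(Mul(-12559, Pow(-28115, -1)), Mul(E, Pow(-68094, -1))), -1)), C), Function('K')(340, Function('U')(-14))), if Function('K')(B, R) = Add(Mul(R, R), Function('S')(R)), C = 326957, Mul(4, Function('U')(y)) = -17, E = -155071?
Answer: Rational(32892780668592803, 83440219376) ≈ 3.9421e+5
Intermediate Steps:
Function('U')(y) = Rational(-17, 4) (Function('U')(y) = Mul(Rational(1, 4), -17) = Rational(-17, 4))
Function('K')(B, R) = Add(R, Pow(R, 2)) (Function('K')(B, R) = Add(Mul(R, R), R) = Add(Pow(R, 2), R) = Add(R, Pow(R, 2)))
Add(Add(Mul(183154, Pow(Add(Mul(-12559, Pow(-28115, -1)), Mul(E, Pow(-68094, -1))), -1)), C), Function('K')(340, Function('U')(-14))) = Add(Add(Mul(183154, Pow(Add(Mul(-12559, Pow(-28115, -1)), Mul(-155071, Pow(-68094, -1))), -1)), 326957), Mul(Rational(-17, 4), Add(1, Rational(-17, 4)))) = Add(Add(Mul(183154, Pow(Add(Mul(-12559, Rational(-1, 28115)), Mul(-155071, Rational(-1, 68094))), -1)), 326957), Mul(Rational(-17, 4), Rational(-13, 4))) = Add(Add(Mul(183154, Pow(Add(Rational(12559, 28115), Rational(155071, 68094)), -1)), 326957), Rational(221, 16)) = Add(Add(Mul(183154, Pow(Rational(5215013711, 1914462810), -1)), 326957), Rational(221, 16)) = Add(Add(Mul(183154, Rational(1914462810, 5215013711)), 326957), Rational(221, 16)) = Add(Add(Rational(350641521502740, 5215013711), 326957), Rational(221, 16)) = Add(Rational(2055726759410167, 5215013711), Rational(221, 16)) = Rational(32892780668592803, 83440219376)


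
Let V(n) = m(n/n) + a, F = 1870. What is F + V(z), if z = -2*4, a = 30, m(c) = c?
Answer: 1901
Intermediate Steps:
z = -8
V(n) = 31 (V(n) = n/n + 30 = 1 + 30 = 31)
F + V(z) = 1870 + 31 = 1901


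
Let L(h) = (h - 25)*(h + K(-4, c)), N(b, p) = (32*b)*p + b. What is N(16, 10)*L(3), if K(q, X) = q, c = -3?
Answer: 112992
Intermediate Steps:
N(b, p) = b + 32*b*p (N(b, p) = 32*b*p + b = b + 32*b*p)
L(h) = (-25 + h)*(-4 + h) (L(h) = (h - 25)*(h - 4) = (-25 + h)*(-4 + h))
N(16, 10)*L(3) = (16*(1 + 32*10))*(100 + 3² - 29*3) = (16*(1 + 320))*(100 + 9 - 87) = (16*321)*22 = 5136*22 = 112992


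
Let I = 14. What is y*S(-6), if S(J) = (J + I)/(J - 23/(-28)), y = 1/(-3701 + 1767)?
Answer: 112/140215 ≈ 0.00079877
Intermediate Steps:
y = -1/1934 (y = 1/(-1934) = -1/1934 ≈ -0.00051706)
S(J) = (14 + J)/(23/28 + J) (S(J) = (J + 14)/(J - 23/(-28)) = (14 + J)/(J - 23*(-1/28)) = (14 + J)/(J + 23/28) = (14 + J)/(23/28 + J))
y*S(-6) = -14*(14 - 6)/(967*(23 + 28*(-6))) = -14*8/(967*(23 - 168)) = -14*8/(967*(-145)) = -14*(-1)*8/(967*145) = -1/1934*(-224/145) = 112/140215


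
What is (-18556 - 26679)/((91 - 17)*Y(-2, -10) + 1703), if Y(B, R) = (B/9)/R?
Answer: -2035575/76709 ≈ -26.536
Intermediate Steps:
Y(B, R) = B/(9*R) (Y(B, R) = (B*(⅑))/R = (B/9)/R = B/(9*R))
(-18556 - 26679)/((91 - 17)*Y(-2, -10) + 1703) = (-18556 - 26679)/((91 - 17)*((⅑)*(-2)/(-10)) + 1703) = -45235/(74*((⅑)*(-2)*(-⅒)) + 1703) = -45235/(74*(1/45) + 1703) = -45235/(74/45 + 1703) = -45235/76709/45 = -45235*45/76709 = -2035575/76709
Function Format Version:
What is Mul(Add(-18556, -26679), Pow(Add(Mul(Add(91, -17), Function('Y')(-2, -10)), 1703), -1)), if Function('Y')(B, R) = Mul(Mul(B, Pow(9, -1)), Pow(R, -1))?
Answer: Rational(-2035575, 76709) ≈ -26.536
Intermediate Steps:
Function('Y')(B, R) = Mul(Rational(1, 9), B, Pow(R, -1)) (Function('Y')(B, R) = Mul(Mul(B, Rational(1, 9)), Pow(R, -1)) = Mul(Mul(Rational(1, 9), B), Pow(R, -1)) = Mul(Rational(1, 9), B, Pow(R, -1)))
Mul(Add(-18556, -26679), Pow(Add(Mul(Add(91, -17), Function('Y')(-2, -10)), 1703), -1)) = Mul(Add(-18556, -26679), Pow(Add(Mul(Add(91, -17), Mul(Rational(1, 9), -2, Pow(-10, -1))), 1703), -1)) = Mul(-45235, Pow(Add(Mul(74, Mul(Rational(1, 9), -2, Rational(-1, 10))), 1703), -1)) = Mul(-45235, Pow(Add(Mul(74, Rational(1, 45)), 1703), -1)) = Mul(-45235, Pow(Add(Rational(74, 45), 1703), -1)) = Mul(-45235, Pow(Rational(76709, 45), -1)) = Mul(-45235, Rational(45, 76709)) = Rational(-2035575, 76709)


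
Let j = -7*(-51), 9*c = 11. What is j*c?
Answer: 1309/3 ≈ 436.33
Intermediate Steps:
c = 11/9 (c = (⅑)*11 = 11/9 ≈ 1.2222)
j = 357
j*c = 357*(11/9) = 1309/3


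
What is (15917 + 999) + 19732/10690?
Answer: 90425886/5345 ≈ 16918.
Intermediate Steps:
(15917 + 999) + 19732/10690 = 16916 + 19732*(1/10690) = 16916 + 9866/5345 = 90425886/5345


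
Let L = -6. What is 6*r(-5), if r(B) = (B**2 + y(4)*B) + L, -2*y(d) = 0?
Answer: 114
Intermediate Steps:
y(d) = 0 (y(d) = -1/2*0 = 0)
r(B) = -6 + B**2 (r(B) = (B**2 + 0*B) - 6 = (B**2 + 0) - 6 = B**2 - 6 = -6 + B**2)
6*r(-5) = 6*(-6 + (-5)**2) = 6*(-6 + 25) = 6*19 = 114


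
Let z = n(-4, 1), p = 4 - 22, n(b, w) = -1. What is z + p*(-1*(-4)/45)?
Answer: -13/5 ≈ -2.6000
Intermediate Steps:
p = -18
z = -1
z + p*(-1*(-4)/45) = -1 - 18*(-1*(-4))/45 = -1 - 72/45 = -1 - 18*4/45 = -1 - 8/5 = -13/5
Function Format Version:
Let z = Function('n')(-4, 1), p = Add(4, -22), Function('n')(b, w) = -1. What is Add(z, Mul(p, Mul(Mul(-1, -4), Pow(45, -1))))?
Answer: Rational(-13, 5) ≈ -2.6000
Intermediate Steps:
p = -18
z = -1
Add(z, Mul(p, Mul(Mul(-1, -4), Pow(45, -1)))) = Add(-1, Mul(-18, Mul(Mul(-1, -4), Pow(45, -1)))) = Add(-1, Mul(-18, Mul(4, Rational(1, 45)))) = Add(-1, Mul(-18, Rational(4, 45))) = Add(-1, Rational(-8, 5)) = Rational(-13, 5)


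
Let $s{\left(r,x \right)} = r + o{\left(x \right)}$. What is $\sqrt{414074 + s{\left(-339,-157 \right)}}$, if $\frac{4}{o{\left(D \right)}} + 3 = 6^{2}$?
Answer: $\frac{\sqrt{450557547}}{33} \approx 643.22$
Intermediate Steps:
$o{\left(D \right)} = \frac{4}{33}$ ($o{\left(D \right)} = \frac{4}{-3 + 6^{2}} = \frac{4}{-3 + 36} = \frac{4}{33}$)
$s{\left(r,x \right)} = \frac{4}{33} + r$ ($s{\left(r,x \right)} = r + \frac{4}{33} = \frac{4}{33} + r$)
$\sqrt{414074 + s{\left(-339,-157 \right)}} = \sqrt{414074 + \left(\frac{4}{33} - 339\right)} = \sqrt{414074 - \frac{11183}{33}} = \sqrt{\frac{13653259}{33}} = \frac{\sqrt{450557547}}{33}$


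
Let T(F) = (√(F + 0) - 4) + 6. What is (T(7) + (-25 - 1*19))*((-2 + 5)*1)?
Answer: -126 + 3*√7 ≈ -118.06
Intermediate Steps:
T(F) = 2 + √F (T(F) = (√F - 4) + 6 = (-4 + √F) + 6 = 2 + √F)
(T(7) + (-25 - 1*19))*((-2 + 5)*1) = ((2 + √7) + (-25 - 1*19))*((-2 + 5)*1) = ((2 + √7) + (-25 - 19))*(3*1) = ((2 + √7) - 44)*3 = (-42 + √7)*3 = -126 + 3*√7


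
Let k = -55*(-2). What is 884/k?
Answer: 442/55 ≈ 8.0364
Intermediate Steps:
k = 110
884/k = 884/110 = 884*(1/110) = 442/55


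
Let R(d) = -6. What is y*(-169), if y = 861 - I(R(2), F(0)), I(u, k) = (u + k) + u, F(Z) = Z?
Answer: -147537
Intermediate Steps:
I(u, k) = k + 2*u (I(u, k) = (k + u) + u = k + 2*u)
y = 873 (y = 861 - (0 + 2*(-6)) = 861 - (0 - 12) = 861 - 1*(-12) = 861 + 12 = 873)
y*(-169) = 873*(-169) = -147537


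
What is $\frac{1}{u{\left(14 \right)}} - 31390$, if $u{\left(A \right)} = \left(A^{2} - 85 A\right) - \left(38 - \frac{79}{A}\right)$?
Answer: $- \frac{451042924}{14369} \approx -31390.0$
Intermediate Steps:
$u{\left(A \right)} = -38 + A^{2} - 85 A + \frac{79}{A}$
$\frac{1}{u{\left(14 \right)}} - 31390 = \frac{1}{-38 + 14^{2} - 1190 + \frac{79}{14}} - 31390 = \frac{1}{-38 + 196 - 1190 + 79 \cdot \frac{1}{14}} - 31390 = \frac{1}{-38 + 196 - 1190 + \frac{79}{14}} - 31390 = \frac{1}{- \frac{14369}{14}} - 31390 = - \frac{14}{14369} - 31390 = - \frac{451042924}{14369}$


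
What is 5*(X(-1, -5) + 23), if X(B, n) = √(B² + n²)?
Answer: 115 + 5*√26 ≈ 140.50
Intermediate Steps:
5*(X(-1, -5) + 23) = 5*(√((-1)² + (-5)²) + 23) = 5*(√(1 + 25) + 23) = 5*(√26 + 23) = 5*(23 + √26) = 115 + 5*√26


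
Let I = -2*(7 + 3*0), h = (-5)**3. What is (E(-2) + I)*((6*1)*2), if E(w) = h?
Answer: -1668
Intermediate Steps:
h = -125
I = -14 (I = -2*(7 + 0) = -2*7 = -14)
E(w) = -125
(E(-2) + I)*((6*1)*2) = (-125 - 14)*((6*1)*2) = -834*2 = -139*12 = -1668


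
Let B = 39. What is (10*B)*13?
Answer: 5070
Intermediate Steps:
(10*B)*13 = (10*39)*13 = 390*13 = 5070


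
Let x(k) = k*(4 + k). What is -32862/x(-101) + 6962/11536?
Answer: -155444659/56509096 ≈ -2.7508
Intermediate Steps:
-32862/x(-101) + 6962/11536 = -32862*(-1/(101*(4 - 101))) + 6962/11536 = -32862/((-101*(-97))) + 6962*(1/11536) = -32862/9797 + 3481/5768 = -155444659/56509096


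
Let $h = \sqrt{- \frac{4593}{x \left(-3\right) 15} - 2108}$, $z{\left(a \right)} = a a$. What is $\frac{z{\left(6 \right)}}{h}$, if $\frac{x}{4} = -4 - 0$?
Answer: $- \frac{144 i \sqrt{7611765}}{507451} \approx - 0.78291 i$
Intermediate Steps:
$x = -16$ ($x = 4 \left(-4 - 0\right) = 4 \left(-4 + 0\right) = 4 \left(-4\right) = -16$)
$z{\left(a \right)} = a^{2}$
$h = \frac{i \sqrt{7611765}}{60}$ ($h = \sqrt{- \frac{4593}{\left(-16\right) \left(-3\right) 15} - 2108} = \sqrt{- \frac{4593}{48 \cdot 15} - 2108} = \sqrt{- \frac{4593}{720} - 2108} = \sqrt{\left(-4593\right) \frac{1}{720} - 2108} = \sqrt{- \frac{1531}{240} - 2108} = \sqrt{- \frac{507451}{240}} = \frac{i \sqrt{7611765}}{60} \approx 45.982 i$)
$\frac{z{\left(6 \right)}}{h} = \frac{6^{2}}{\frac{1}{60} i \sqrt{7611765}} = 36 \left(- \frac{4 i \sqrt{7611765}}{507451}\right) = - \frac{144 i \sqrt{7611765}}{507451}$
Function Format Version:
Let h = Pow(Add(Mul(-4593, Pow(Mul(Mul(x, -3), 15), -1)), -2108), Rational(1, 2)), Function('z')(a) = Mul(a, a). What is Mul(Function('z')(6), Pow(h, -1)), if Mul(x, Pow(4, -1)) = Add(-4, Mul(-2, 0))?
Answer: Mul(Rational(-144, 507451), I, Pow(7611765, Rational(1, 2))) ≈ Mul(-0.78291, I)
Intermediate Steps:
x = -16 (x = Mul(4, Add(-4, Mul(-2, 0))) = Mul(4, Add(-4, 0)) = Mul(4, -4) = -16)
Function('z')(a) = Pow(a, 2)
h = Mul(Rational(1, 60), I, Pow(7611765, Rational(1, 2))) (h = Pow(Add(Mul(-4593, Pow(Mul(Mul(-16, -3), 15), -1)), -2108), Rational(1, 2)) = Pow(Add(Mul(-4593, Pow(Mul(48, 15), -1)), -2108), Rational(1, 2)) = Pow(Add(Mul(-4593, Pow(720, -1)), -2108), Rational(1, 2)) = Pow(Add(Mul(-4593, Rational(1, 720)), -2108), Rational(1, 2)) = Pow(Add(Rational(-1531, 240), -2108), Rational(1, 2)) = Pow(Rational(-507451, 240), Rational(1, 2)) = Mul(Rational(1, 60), I, Pow(7611765, Rational(1, 2))) ≈ Mul(45.982, I))
Mul(Function('z')(6), Pow(h, -1)) = Mul(Pow(6, 2), Pow(Mul(Rational(1, 60), I, Pow(7611765, Rational(1, 2))), -1)) = Mul(36, Mul(Rational(-4, 507451), I, Pow(7611765, Rational(1, 2)))) = Mul(Rational(-144, 507451), I, Pow(7611765, Rational(1, 2)))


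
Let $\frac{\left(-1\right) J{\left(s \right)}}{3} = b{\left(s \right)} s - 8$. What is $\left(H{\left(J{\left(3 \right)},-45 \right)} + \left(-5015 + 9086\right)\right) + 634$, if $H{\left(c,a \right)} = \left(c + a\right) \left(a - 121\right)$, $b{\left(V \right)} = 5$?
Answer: $15661$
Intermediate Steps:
$J{\left(s \right)} = 24 - 15 s$ ($J{\left(s \right)} = - 3 \left(5 s - 8\right) = - 3 \left(-8 + 5 s\right) = 24 - 15 s$)
$H{\left(c,a \right)} = \left(-121 + a\right) \left(a + c\right)$ ($H{\left(c,a \right)} = \left(a + c\right) \left(-121 + a\right) = \left(-121 + a\right) \left(a + c\right)$)
$\left(H{\left(J{\left(3 \right)},-45 \right)} + \left(-5015 + 9086\right)\right) + 634 = \left(\left(\left(-45\right)^{2} - -5445 - 121 \left(24 - 45\right) - 45 \left(24 - 45\right)\right) + \left(-5015 + 9086\right)\right) + 634 = \left(\left(2025 + 5445 - 121 \left(24 - 45\right) - 45 \left(24 - 45\right)\right) + 4071\right) + 634 = \left(\left(2025 + 5445 - -2541 - -945\right) + 4071\right) + 634 = \left(\left(2025 + 5445 + 2541 + 945\right) + 4071\right) + 634 = \left(10956 + 4071\right) + 634 = 15027 + 634 = 15661$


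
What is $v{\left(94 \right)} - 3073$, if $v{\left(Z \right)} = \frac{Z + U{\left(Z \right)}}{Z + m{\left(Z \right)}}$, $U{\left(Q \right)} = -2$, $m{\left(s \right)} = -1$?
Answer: $- \frac{285697}{93} \approx -3072.0$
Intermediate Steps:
$v{\left(Z \right)} = \frac{-2 + Z}{-1 + Z}$ ($v{\left(Z \right)} = \frac{Z - 2}{Z - 1} = \frac{-2 + Z}{-1 + Z}$)
$v{\left(94 \right)} - 3073 = \frac{-2 + 94}{-1 + 94} - 3073 = \frac{1}{93} \cdot 92 - 3073 = \frac{92}{93} - 3073 = - \frac{285697}{93}$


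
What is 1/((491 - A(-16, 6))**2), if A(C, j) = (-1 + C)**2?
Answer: 1/40804 ≈ 2.4507e-5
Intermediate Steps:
1/((491 - A(-16, 6))**2) = 1/((491 - (-1 - 16)**2)**2) = 1/((491 - 1*(-17)**2)**2) = 1/((491 - 1*289)**2) = 1/((491 - 289)**2) = 1/(202**2) = 1/40804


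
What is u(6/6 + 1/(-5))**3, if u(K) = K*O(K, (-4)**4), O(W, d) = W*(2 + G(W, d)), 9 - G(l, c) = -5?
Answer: 16777216/15625 ≈ 1073.7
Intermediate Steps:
G(l, c) = 14 (G(l, c) = 9 - 1*(-5) = 9 + 5 = 14)
O(W, d) = 16*W (O(W, d) = W*(2 + 14) = W*16 = 16*W)
u(K) = 16*K**2 (u(K) = K*(16*K) = 16*K**2)
u(6/6 + 1/(-5))**3 = (16*(6/6 + 1/(-5))**2)**3 = (16*(6*(1/6) + 1*(-1/5))**2)**3 = (16*(1 - 1/5)**2)**3 = (16*(4/5)**2)**3 = (16*(16/25))**3 = (256/25)**3 = 16777216/15625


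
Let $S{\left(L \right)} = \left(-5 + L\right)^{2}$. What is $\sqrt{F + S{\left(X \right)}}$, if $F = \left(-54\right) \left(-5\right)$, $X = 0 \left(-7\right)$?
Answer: $\sqrt{295} \approx 17.176$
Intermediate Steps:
$X = 0$
$F = 270$
$\sqrt{F + S{\left(X \right)}} = \sqrt{270 + \left(-5 + 0\right)^{2}} = \sqrt{270 + \left(-5\right)^{2}} = \sqrt{270 + 25} = \sqrt{295}$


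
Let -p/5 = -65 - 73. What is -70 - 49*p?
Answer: -33880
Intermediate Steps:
p = 690 (p = -5*(-65 - 73) = -5*(-138) = 690)
-70 - 49*p = -70 - 49*690 = -70 - 33810 = -33880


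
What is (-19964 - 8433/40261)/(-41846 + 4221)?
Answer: 803779037/1514820125 ≈ 0.53061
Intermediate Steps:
(-19964 - 8433/40261)/(-41846 + 4221) = (-19964 - 8433*1/40261)/(-37625) = (-19964 - 8433/40261)*(-1/37625) = -803779037/40261*(-1/37625) = 803779037/1514820125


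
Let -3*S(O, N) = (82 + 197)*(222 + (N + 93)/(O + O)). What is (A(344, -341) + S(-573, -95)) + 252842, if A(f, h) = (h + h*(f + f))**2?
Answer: 10543441576196/191 ≈ 5.5201e+10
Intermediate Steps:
S(O, N) = -20646 - 93*(93 + N)/(2*O) (S(O, N) = -(82 + 197)*(222 + (N + 93)/(O + O))/3 = -93*(222 + (93 + N)/((2*O))) = -93*(222 + (93 + N)*(1/(2*O))) = -93*(222 + (93 + N)/(2*O)) = -(61938 + 279*(93 + N)/(2*O))/3 = -20646 - 93*(93 + N)/(2*O))
A(f, h) = (h + 2*f*h)**2 (A(f, h) = (h + h*(2*f))**2 = (h + 2*f*h)**2)
(A(344, -341) + S(-573, -95)) + 252842 = ((-341)**2*(1 + 2*344)**2 + (93/2)*(-93 - 1*(-95) - 444*(-573))/(-573)) + 252842 = (116281*(1 + 688)**2 + (93/2)*(-1/573)*(-93 + 95 + 254412)) + 252842 = (116281*689**2 + (93/2)*(-1/573)*254414) + 252842 = (116281*474721 - 3943417/191) + 252842 = (55201032601 - 3943417/191) + 252842 = 10543393283374/191 + 252842 = 10543441576196/191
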